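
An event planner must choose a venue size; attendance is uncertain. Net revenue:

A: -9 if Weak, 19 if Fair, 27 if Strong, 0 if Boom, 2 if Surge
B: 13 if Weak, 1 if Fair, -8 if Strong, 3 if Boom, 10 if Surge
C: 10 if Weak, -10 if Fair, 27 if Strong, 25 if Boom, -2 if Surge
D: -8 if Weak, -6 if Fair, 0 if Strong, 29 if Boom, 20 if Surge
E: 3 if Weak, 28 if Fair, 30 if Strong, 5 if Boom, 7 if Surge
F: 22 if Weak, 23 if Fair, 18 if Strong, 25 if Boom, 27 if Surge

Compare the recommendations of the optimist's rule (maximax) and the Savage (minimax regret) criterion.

maximax → E; minimax regret → F (disagree)

Row maxima: A=27, B=13, C=27, D=29, E=30, F=27
Best best-case = 30 → E.
Column bests: Weak=22, Fair=28, Strong=30, Boom=29, Surge=27.
A regrets: 31, 9, 3, 29, 25 → max 31
B regrets: 9, 27, 38, 26, 17 → max 38
C regrets: 12, 38, 3, 4, 29 → max 38
D regrets: 30, 34, 30, 0, 7 → max 34
E regrets: 19, 0, 0, 24, 20 → max 24
F regrets: 0, 5, 12, 4, 0 → max 12
Smallest max regret = 12 → F.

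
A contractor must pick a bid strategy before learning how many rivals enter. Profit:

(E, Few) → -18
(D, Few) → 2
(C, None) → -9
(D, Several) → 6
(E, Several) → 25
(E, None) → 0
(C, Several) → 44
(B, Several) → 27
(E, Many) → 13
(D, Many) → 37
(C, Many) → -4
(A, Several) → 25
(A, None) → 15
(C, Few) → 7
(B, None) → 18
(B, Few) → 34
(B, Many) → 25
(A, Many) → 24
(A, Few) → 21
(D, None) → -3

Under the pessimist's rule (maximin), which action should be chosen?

B

Row minima: A=15, B=18, C=-9, D=-3, E=-18
Best worst-case = 18 → B.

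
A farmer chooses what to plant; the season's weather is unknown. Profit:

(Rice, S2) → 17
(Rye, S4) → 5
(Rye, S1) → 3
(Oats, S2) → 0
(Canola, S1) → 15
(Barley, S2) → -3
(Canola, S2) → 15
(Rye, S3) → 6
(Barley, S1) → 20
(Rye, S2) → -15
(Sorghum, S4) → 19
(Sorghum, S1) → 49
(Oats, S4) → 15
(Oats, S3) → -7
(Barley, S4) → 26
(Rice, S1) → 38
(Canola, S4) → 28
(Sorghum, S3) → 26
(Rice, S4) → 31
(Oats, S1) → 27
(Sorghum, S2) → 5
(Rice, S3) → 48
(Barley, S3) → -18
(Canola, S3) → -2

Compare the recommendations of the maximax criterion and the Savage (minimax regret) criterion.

Row maxima: Barley=26, Sorghum=49, Rice=48, Oats=27, Rye=6, Canola=28
Best best-case = 49 → Sorghum.
Column bests: S1=49, S2=17, S3=48, S4=31.
Barley regrets: 29, 20, 66, 5 → max 66
Sorghum regrets: 0, 12, 22, 12 → max 22
Rice regrets: 11, 0, 0, 0 → max 11
Oats regrets: 22, 17, 55, 16 → max 55
Rye regrets: 46, 32, 42, 26 → max 46
Canola regrets: 34, 2, 50, 3 → max 50
Smallest max regret = 11 → Rice.

maximax → Sorghum; minimax regret → Rice (disagree)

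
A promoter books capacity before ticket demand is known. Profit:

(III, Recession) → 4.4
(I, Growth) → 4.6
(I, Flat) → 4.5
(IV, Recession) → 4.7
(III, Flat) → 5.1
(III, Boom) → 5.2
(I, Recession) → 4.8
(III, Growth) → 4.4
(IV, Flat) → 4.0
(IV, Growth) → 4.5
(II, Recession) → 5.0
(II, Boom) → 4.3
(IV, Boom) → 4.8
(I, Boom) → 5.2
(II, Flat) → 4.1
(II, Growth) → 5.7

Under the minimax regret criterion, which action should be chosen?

II

Column bests: Recession=5.0, Flat=5.1, Growth=5.7, Boom=5.2.
I regrets: 0.2, 0.6, 1.1, 0.0 → max 1.1
II regrets: 0.0, 1.0, 0.0, 0.9 → max 1.0
III regrets: 0.6, 0.0, 1.3, 0.0 → max 1.3
IV regrets: 0.3, 1.1, 1.2, 0.4 → max 1.2
Smallest max regret = 1.0 → II.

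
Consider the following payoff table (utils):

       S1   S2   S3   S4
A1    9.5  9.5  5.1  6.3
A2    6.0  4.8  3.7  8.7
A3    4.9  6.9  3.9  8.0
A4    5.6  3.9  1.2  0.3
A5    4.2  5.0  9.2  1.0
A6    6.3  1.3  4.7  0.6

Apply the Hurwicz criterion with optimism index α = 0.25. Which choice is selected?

A1

A1: 0.25·9.5 + 0.75·5.1 = 6.2
A2: 0.25·8.7 + 0.75·3.7 = 4.95
A3: 0.25·8.0 + 0.75·3.9 = 4.925
A4: 0.25·5.6 + 0.75·0.3 = 1.625
A5: 0.25·9.2 + 0.75·1.0 = 3.05
A6: 0.25·6.3 + 0.75·0.6 = 2.025
Highest Hurwicz score = 6.2 → A1.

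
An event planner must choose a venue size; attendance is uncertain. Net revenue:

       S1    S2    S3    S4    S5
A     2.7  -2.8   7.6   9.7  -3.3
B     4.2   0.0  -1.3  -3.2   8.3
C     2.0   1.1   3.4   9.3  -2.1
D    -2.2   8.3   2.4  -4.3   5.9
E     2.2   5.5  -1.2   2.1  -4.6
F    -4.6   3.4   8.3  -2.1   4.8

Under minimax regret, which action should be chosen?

Column bests: S1=4.2, S2=8.3, S3=8.3, S4=9.7, S5=8.3.
A regrets: 1.5, 11.1, 0.7, 0.0, 11.6 → max 11.6
B regrets: 0.0, 8.3, 9.6, 12.9, 0.0 → max 12.9
C regrets: 2.2, 7.2, 4.9, 0.4, 10.4 → max 10.4
D regrets: 6.4, 0.0, 5.9, 14.0, 2.4 → max 14.0
E regrets: 2.0, 2.8, 9.5, 7.6, 12.9 → max 12.9
F regrets: 8.8, 4.9, 0.0, 11.8, 3.5 → max 11.8
Smallest max regret = 10.4 → C.

C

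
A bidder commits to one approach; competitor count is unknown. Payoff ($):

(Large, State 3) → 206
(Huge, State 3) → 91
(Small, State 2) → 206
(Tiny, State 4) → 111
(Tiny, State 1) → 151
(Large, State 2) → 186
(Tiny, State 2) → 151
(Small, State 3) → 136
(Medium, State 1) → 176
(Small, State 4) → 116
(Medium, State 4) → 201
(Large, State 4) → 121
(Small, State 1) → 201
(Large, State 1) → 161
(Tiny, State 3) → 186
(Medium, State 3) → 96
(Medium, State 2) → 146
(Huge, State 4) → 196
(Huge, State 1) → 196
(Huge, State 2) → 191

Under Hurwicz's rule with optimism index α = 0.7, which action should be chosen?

Large

Tiny: 0.7·186 + 0.3·111 = 163.5
Small: 0.7·206 + 0.3·116 = 179
Medium: 0.7·201 + 0.3·96 = 169.5
Large: 0.7·206 + 0.3·121 = 180.5
Huge: 0.7·196 + 0.3·91 = 164.5
Highest Hurwicz score = 180.5 → Large.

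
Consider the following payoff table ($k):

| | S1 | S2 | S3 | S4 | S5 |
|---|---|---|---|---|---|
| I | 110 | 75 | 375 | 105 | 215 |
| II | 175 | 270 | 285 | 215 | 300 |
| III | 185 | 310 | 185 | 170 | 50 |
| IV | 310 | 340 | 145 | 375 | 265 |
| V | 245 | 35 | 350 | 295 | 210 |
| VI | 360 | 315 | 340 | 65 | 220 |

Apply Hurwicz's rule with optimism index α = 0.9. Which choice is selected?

IV

I: 0.9·375 + 0.1·75 = 345
II: 0.9·300 + 0.1·175 = 287.5
III: 0.9·310 + 0.1·50 = 284
IV: 0.9·375 + 0.1·145 = 352
V: 0.9·350 + 0.1·35 = 318.5
VI: 0.9·360 + 0.1·65 = 330.5
Highest Hurwicz score = 352 → IV.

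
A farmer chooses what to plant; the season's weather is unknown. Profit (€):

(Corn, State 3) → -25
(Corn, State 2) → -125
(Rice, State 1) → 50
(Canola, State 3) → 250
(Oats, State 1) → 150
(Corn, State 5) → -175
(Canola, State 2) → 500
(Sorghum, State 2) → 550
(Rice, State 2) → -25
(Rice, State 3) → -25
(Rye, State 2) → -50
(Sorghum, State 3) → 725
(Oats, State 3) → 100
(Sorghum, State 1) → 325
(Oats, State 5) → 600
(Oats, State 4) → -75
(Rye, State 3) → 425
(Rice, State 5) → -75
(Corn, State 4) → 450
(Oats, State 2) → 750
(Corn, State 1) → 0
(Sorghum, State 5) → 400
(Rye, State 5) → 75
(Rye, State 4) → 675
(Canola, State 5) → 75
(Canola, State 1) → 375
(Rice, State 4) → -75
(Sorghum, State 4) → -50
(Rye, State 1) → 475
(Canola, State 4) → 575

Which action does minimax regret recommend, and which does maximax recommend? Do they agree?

minimax regret → Canola; maximax → Oats (disagree)

Column bests: State 1=475, State 2=750, State 3=725, State 4=675, State 5=600.
Sorghum regrets: 150, 200, 0, 725, 200 → max 725
Oats regrets: 325, 0, 625, 750, 0 → max 750
Corn regrets: 475, 875, 750, 225, 775 → max 875
Canola regrets: 100, 250, 475, 100, 525 → max 525
Rice regrets: 425, 775, 750, 750, 675 → max 775
Rye regrets: 0, 800, 300, 0, 525 → max 800
Smallest max regret = 525 → Canola.
Row maxima: Sorghum=725, Oats=750, Corn=450, Canola=575, Rice=50, Rye=675
Best best-case = 750 → Oats.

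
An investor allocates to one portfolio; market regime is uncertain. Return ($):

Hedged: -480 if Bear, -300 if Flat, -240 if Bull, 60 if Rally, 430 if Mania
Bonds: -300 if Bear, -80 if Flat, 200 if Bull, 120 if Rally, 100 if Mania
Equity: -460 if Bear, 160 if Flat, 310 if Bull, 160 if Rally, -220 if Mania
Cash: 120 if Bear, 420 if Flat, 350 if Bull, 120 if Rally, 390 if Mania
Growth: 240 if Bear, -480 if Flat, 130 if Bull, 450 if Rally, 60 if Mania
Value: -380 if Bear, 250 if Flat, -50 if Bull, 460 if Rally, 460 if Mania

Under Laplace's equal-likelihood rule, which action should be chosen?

Cash

Row averages: Hedged=-106, Bonds=8, Equity=-10, Cash=280, Growth=80, Value=148
Highest average = 280 → Cash.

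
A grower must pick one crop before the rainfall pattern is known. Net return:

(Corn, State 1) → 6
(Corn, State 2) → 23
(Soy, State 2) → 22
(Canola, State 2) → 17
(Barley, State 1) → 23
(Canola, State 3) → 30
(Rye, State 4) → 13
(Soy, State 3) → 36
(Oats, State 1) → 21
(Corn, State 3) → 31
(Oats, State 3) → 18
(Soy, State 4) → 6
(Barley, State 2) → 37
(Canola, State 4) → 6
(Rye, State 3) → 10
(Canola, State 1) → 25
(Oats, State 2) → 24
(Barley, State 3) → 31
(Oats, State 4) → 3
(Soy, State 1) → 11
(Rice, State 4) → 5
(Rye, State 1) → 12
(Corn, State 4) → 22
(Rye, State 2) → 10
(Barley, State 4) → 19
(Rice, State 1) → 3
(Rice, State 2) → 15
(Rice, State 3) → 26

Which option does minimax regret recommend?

Column bests: State 1=25, State 2=37, State 3=36, State 4=22.
Oats regrets: 4, 13, 18, 19 → max 19
Canola regrets: 0, 20, 6, 16 → max 20
Barley regrets: 2, 0, 5, 3 → max 5
Soy regrets: 14, 15, 0, 16 → max 16
Rye regrets: 13, 27, 26, 9 → max 27
Rice regrets: 22, 22, 10, 17 → max 22
Corn regrets: 19, 14, 5, 0 → max 19
Smallest max regret = 5 → Barley.

Barley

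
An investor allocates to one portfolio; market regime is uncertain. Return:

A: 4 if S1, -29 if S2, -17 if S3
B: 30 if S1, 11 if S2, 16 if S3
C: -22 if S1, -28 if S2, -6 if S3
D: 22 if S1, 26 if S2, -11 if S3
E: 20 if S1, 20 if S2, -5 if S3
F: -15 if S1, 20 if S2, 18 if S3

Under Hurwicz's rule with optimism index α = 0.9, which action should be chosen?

A: 0.9·4 + 0.1·(-29) = 0.7
B: 0.9·30 + 0.1·11 = 28.1
C: 0.9·(-6) + 0.1·(-28) = -8.2
D: 0.9·26 + 0.1·(-11) = 22.3
E: 0.9·20 + 0.1·(-5) = 17.5
F: 0.9·20 + 0.1·(-15) = 16.5
Highest Hurwicz score = 28.1 → B.

B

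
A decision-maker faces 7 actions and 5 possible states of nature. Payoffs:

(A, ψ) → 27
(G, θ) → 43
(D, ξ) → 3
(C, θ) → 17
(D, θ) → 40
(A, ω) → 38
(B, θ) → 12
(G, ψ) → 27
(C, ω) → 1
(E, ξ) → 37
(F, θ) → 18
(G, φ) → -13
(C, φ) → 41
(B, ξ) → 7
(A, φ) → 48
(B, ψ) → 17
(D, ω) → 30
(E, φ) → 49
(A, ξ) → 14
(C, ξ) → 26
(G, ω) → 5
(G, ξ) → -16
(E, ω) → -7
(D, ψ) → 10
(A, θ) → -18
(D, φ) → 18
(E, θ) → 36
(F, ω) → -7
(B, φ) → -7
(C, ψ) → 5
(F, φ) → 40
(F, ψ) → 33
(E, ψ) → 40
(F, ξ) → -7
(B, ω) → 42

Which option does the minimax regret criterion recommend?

Column bests: θ=43, φ=49, ψ=40, ω=42, ξ=37.
A regrets: 61, 1, 13, 4, 23 → max 61
B regrets: 31, 56, 23, 0, 30 → max 56
C regrets: 26, 8, 35, 41, 11 → max 41
D regrets: 3, 31, 30, 12, 34 → max 34
E regrets: 7, 0, 0, 49, 0 → max 49
F regrets: 25, 9, 7, 49, 44 → max 49
G regrets: 0, 62, 13, 37, 53 → max 62
Smallest max regret = 34 → D.

D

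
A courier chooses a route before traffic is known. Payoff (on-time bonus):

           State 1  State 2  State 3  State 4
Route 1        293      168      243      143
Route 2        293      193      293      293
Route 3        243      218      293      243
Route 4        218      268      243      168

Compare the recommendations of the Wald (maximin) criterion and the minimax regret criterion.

maximin → Route 3; minimax regret → Route 3 (agree)

Row minima: Route 1=143, Route 2=193, Route 3=218, Route 4=168
Best worst-case = 218 → Route 3.
Column bests: State 1=293, State 2=268, State 3=293, State 4=293.
Route 1 regrets: 0, 100, 50, 150 → max 150
Route 2 regrets: 0, 75, 0, 0 → max 75
Route 3 regrets: 50, 50, 0, 50 → max 50
Route 4 regrets: 75, 0, 50, 125 → max 125
Smallest max regret = 50 → Route 3.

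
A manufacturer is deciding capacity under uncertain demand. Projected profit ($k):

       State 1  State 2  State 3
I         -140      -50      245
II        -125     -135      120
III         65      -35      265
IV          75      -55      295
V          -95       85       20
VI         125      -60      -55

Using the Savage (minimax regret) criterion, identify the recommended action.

III

Column bests: State 1=125, State 2=85, State 3=295.
I regrets: 265, 135, 50 → max 265
II regrets: 250, 220, 175 → max 250
III regrets: 60, 120, 30 → max 120
IV regrets: 50, 140, 0 → max 140
V regrets: 220, 0, 275 → max 275
VI regrets: 0, 145, 350 → max 350
Smallest max regret = 120 → III.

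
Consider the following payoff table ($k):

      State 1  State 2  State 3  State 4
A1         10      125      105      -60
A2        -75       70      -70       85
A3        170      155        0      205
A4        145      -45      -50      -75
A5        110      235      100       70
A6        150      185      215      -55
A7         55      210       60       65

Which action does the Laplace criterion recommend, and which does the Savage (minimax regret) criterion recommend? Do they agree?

laplace → A3; minimax regret → A5 (disagree)

Row averages: A1=45, A2=2.5, A3=132.5, A4=-6.25, A5=128.75, A6=123.75, A7=97.5
Highest average = 132.5 → A3.
Column bests: State 1=170, State 2=235, State 3=215, State 4=205.
A1 regrets: 160, 110, 110, 265 → max 265
A2 regrets: 245, 165, 285, 120 → max 285
A3 regrets: 0, 80, 215, 0 → max 215
A4 regrets: 25, 280, 265, 280 → max 280
A5 regrets: 60, 0, 115, 135 → max 135
A6 regrets: 20, 50, 0, 260 → max 260
A7 regrets: 115, 25, 155, 140 → max 155
Smallest max regret = 135 → A5.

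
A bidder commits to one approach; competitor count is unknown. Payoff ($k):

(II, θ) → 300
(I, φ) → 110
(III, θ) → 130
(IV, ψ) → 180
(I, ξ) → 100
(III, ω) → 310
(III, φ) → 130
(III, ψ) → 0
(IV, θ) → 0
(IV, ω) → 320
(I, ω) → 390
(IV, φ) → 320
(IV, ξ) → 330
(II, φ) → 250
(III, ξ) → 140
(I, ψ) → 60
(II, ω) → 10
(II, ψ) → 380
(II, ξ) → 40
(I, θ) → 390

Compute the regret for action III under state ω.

Best payoff under ω is 390.
Regret = 390 − 310 = 80.

80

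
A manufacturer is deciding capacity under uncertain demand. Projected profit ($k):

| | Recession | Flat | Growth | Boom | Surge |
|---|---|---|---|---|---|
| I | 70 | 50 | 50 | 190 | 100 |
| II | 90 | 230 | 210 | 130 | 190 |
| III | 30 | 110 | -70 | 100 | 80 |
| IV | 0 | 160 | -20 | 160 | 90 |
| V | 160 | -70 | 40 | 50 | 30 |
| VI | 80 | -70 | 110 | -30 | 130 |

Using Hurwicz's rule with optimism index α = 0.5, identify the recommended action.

II

I: 0.5·190 + 0.5·50 = 120
II: 0.5·230 + 0.5·90 = 160
III: 0.5·110 + 0.5·(-70) = 20
IV: 0.5·160 + 0.5·(-20) = 70
V: 0.5·160 + 0.5·(-70) = 45
VI: 0.5·130 + 0.5·(-70) = 30
Highest Hurwicz score = 160 → II.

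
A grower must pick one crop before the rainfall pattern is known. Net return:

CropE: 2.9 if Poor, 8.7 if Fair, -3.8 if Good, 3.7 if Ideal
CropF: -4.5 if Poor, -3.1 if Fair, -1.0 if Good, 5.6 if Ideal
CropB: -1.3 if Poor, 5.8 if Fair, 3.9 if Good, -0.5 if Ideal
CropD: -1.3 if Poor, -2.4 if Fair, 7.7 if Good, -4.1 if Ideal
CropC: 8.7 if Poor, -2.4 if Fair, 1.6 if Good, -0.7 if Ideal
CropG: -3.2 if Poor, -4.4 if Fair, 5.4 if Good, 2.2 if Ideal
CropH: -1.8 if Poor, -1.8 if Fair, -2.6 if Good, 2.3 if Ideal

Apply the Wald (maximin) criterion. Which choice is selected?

CropB

Row minima: CropE=-3.8, CropF=-4.5, CropB=-1.3, CropD=-4.1, CropC=-2.4, CropG=-4.4, CropH=-2.6
Best worst-case = -1.3 → CropB.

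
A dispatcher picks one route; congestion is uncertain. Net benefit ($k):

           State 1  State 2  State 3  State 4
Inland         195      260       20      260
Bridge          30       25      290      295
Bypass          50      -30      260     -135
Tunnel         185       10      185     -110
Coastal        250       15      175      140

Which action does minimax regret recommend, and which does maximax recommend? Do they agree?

Column bests: State 1=250, State 2=260, State 3=290, State 4=295.
Inland regrets: 55, 0, 270, 35 → max 270
Bridge regrets: 220, 235, 0, 0 → max 235
Bypass regrets: 200, 290, 30, 430 → max 430
Tunnel regrets: 65, 250, 105, 405 → max 405
Coastal regrets: 0, 245, 115, 155 → max 245
Smallest max regret = 235 → Bridge.
Row maxima: Inland=260, Bridge=295, Bypass=260, Tunnel=185, Coastal=250
Best best-case = 295 → Bridge.

minimax regret → Bridge; maximax → Bridge (agree)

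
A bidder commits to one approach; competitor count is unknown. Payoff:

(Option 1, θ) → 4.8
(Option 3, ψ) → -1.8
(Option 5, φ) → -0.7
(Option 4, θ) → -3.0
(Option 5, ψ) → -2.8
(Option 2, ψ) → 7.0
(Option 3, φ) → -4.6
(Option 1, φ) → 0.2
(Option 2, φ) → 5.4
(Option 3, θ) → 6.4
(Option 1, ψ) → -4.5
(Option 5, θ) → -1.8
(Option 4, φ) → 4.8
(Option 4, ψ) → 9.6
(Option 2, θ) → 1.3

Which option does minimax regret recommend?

Option 2

Column bests: θ=6.4, φ=5.4, ψ=9.6.
Option 1 regrets: 1.6, 5.2, 14.1 → max 14.1
Option 2 regrets: 5.1, 0.0, 2.6 → max 5.1
Option 3 regrets: 0.0, 10.0, 11.4 → max 11.4
Option 4 regrets: 9.4, 0.6, 0.0 → max 9.4
Option 5 regrets: 8.2, 6.1, 12.4 → max 12.4
Smallest max regret = 5.1 → Option 2.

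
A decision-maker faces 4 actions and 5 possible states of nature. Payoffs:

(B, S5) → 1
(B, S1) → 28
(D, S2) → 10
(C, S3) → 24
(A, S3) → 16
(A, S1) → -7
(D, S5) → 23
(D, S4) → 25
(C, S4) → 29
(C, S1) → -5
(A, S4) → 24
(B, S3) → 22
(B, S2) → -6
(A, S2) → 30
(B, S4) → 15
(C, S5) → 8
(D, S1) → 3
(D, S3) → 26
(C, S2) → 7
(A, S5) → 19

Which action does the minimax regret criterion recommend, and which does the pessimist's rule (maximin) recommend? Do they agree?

Column bests: S1=28, S2=30, S3=26, S4=29, S5=23.
A regrets: 35, 0, 10, 5, 4 → max 35
B regrets: 0, 36, 4, 14, 22 → max 36
C regrets: 33, 23, 2, 0, 15 → max 33
D regrets: 25, 20, 0, 4, 0 → max 25
Smallest max regret = 25 → D.
Row minima: A=-7, B=-6, C=-5, D=3
Best worst-case = 3 → D.

minimax regret → D; maximin → D (agree)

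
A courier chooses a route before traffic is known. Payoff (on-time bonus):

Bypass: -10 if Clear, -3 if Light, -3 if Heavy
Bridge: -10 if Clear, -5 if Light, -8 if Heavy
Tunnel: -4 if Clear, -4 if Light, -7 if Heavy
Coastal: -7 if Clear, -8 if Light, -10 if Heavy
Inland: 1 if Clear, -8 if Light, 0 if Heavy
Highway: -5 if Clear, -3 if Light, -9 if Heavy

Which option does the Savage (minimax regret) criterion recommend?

Column bests: Clear=1, Light=-3, Heavy=0.
Bypass regrets: 11, 0, 3 → max 11
Bridge regrets: 11, 2, 8 → max 11
Tunnel regrets: 5, 1, 7 → max 7
Coastal regrets: 8, 5, 10 → max 10
Inland regrets: 0, 5, 0 → max 5
Highway regrets: 6, 0, 9 → max 9
Smallest max regret = 5 → Inland.

Inland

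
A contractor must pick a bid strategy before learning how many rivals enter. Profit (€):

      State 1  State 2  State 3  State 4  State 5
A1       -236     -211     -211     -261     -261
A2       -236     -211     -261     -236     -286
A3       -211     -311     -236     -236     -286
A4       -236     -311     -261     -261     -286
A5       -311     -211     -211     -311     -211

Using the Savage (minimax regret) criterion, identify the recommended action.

A1

Column bests: State 1=-211, State 2=-211, State 3=-211, State 4=-236, State 5=-211.
A1 regrets: 25, 0, 0, 25, 50 → max 50
A2 regrets: 25, 0, 50, 0, 75 → max 75
A3 regrets: 0, 100, 25, 0, 75 → max 100
A4 regrets: 25, 100, 50, 25, 75 → max 100
A5 regrets: 100, 0, 0, 75, 0 → max 100
Smallest max regret = 50 → A1.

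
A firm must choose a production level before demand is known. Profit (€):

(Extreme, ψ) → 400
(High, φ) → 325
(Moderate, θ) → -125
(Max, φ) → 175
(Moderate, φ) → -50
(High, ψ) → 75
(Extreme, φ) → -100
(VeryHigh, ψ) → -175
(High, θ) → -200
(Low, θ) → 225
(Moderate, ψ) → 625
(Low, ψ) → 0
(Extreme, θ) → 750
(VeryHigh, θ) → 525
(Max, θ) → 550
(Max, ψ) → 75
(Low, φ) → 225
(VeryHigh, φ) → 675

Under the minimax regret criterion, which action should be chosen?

Max

Column bests: θ=750, φ=675, ψ=625.
Low regrets: 525, 450, 625 → max 625
Moderate regrets: 875, 725, 0 → max 875
High regrets: 950, 350, 550 → max 950
VeryHigh regrets: 225, 0, 800 → max 800
Extreme regrets: 0, 775, 225 → max 775
Max regrets: 200, 500, 550 → max 550
Smallest max regret = 550 → Max.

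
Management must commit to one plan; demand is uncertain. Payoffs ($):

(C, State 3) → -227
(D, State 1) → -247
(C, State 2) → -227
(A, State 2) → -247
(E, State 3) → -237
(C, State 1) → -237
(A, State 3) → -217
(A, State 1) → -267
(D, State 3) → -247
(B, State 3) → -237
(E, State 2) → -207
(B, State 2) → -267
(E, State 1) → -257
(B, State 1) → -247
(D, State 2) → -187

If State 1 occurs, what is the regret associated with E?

Best payoff under State 1 is -237.
Regret = -237 − (-257) = 20.

20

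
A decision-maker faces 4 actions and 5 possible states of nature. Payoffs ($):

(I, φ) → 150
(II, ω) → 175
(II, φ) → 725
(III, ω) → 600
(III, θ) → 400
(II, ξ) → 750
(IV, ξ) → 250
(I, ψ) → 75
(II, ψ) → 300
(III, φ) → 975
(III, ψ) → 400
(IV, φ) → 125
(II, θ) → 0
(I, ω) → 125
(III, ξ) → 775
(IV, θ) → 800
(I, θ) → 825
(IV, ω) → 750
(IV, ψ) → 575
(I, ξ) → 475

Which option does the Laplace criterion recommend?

Row averages: I=330, II=390, III=630, IV=500
Highest average = 630 → III.

III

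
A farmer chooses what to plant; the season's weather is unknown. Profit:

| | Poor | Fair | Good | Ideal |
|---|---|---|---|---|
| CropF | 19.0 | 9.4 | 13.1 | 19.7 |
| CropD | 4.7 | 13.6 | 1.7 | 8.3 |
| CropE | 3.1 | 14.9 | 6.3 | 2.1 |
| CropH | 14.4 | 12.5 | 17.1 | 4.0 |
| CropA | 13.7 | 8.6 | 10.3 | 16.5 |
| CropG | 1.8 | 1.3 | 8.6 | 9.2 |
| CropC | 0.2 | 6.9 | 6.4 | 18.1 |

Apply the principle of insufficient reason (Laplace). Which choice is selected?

CropF

Row averages: CropF=15.3, CropD=7.075, CropE=6.6, CropH=12, CropA=12.275, CropG=5.225, CropC=7.9
Highest average = 15.3 → CropF.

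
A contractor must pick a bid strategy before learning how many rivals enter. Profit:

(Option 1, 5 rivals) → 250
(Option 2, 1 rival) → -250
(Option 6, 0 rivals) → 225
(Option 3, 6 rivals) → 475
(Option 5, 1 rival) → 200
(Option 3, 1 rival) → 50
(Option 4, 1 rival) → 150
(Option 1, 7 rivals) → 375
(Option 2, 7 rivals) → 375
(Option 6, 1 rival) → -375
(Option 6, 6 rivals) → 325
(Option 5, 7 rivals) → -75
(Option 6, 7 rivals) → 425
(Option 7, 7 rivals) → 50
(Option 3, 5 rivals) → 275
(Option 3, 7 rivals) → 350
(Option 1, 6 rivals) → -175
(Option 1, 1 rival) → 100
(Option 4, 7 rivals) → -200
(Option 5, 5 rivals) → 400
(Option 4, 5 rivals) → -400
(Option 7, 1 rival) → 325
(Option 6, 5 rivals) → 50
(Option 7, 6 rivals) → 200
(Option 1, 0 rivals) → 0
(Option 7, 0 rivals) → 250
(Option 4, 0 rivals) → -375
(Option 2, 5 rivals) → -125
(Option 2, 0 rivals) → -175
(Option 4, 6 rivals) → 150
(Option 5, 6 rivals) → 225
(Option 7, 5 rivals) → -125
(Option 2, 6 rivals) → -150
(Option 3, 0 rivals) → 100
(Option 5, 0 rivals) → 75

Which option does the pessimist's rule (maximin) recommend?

Row minima: Option 1=-175, Option 2=-250, Option 3=50, Option 4=-400, Option 5=-75, Option 6=-375, Option 7=-125
Best worst-case = 50 → Option 3.

Option 3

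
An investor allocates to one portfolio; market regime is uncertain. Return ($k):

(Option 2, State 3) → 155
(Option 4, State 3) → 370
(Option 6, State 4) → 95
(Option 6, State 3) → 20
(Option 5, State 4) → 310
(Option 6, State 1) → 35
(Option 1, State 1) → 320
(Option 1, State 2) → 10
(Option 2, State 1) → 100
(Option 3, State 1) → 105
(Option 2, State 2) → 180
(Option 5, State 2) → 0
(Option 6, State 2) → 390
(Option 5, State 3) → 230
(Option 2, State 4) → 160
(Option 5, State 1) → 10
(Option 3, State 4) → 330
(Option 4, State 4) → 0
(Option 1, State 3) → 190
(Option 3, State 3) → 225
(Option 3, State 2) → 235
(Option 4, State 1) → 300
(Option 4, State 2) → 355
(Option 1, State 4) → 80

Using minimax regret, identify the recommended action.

Option 3

Column bests: State 1=320, State 2=390, State 3=370, State 4=330.
Option 1 regrets: 0, 380, 180, 250 → max 380
Option 2 regrets: 220, 210, 215, 170 → max 220
Option 3 regrets: 215, 155, 145, 0 → max 215
Option 4 regrets: 20, 35, 0, 330 → max 330
Option 5 regrets: 310, 390, 140, 20 → max 390
Option 6 regrets: 285, 0, 350, 235 → max 350
Smallest max regret = 215 → Option 3.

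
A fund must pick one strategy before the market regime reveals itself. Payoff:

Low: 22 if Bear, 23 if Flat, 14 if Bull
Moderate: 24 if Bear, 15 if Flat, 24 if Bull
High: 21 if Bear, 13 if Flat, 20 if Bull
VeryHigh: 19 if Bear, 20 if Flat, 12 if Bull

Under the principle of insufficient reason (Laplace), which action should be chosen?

Moderate

Row averages: Low=59/3, Moderate=21, High=18, VeryHigh=17
Highest average = 21 → Moderate.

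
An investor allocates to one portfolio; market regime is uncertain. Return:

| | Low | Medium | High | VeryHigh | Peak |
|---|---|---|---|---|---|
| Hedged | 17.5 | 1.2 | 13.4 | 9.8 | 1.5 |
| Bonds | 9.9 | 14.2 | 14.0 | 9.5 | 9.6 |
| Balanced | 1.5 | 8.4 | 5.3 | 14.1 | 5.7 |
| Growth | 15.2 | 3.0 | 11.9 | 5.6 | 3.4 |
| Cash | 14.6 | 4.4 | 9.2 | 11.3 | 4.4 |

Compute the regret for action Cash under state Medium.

9.8

Best payoff under Medium is 14.2.
Regret = 14.2 − 4.4 = 9.8.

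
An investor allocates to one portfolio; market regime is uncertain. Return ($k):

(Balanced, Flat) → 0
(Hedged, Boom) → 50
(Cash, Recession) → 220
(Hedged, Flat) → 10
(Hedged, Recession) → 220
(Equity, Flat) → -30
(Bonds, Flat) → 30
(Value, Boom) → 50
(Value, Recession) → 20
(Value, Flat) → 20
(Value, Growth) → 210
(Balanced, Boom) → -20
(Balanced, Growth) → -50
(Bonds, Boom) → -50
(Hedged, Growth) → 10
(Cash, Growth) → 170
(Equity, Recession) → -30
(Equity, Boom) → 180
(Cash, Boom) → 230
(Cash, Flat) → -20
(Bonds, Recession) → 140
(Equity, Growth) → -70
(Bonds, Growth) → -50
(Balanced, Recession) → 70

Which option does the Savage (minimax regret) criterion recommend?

Column bests: Recession=220, Flat=30, Growth=210, Boom=230.
Balanced regrets: 150, 30, 260, 250 → max 260
Cash regrets: 0, 50, 40, 0 → max 50
Bonds regrets: 80, 0, 260, 280 → max 280
Equity regrets: 250, 60, 280, 50 → max 280
Value regrets: 200, 10, 0, 180 → max 200
Hedged regrets: 0, 20, 200, 180 → max 200
Smallest max regret = 50 → Cash.

Cash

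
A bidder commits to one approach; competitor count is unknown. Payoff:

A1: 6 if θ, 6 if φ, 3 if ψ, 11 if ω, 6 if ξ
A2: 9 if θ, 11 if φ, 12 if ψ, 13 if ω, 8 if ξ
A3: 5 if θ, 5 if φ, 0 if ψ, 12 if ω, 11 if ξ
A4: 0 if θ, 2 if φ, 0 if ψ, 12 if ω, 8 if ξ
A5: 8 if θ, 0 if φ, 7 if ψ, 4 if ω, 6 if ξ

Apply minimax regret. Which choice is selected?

Column bests: θ=9, φ=11, ψ=12, ω=13, ξ=11.
A1 regrets: 3, 5, 9, 2, 5 → max 9
A2 regrets: 0, 0, 0, 0, 3 → max 3
A3 regrets: 4, 6, 12, 1, 0 → max 12
A4 regrets: 9, 9, 12, 1, 3 → max 12
A5 regrets: 1, 11, 5, 9, 5 → max 11
Smallest max regret = 3 → A2.

A2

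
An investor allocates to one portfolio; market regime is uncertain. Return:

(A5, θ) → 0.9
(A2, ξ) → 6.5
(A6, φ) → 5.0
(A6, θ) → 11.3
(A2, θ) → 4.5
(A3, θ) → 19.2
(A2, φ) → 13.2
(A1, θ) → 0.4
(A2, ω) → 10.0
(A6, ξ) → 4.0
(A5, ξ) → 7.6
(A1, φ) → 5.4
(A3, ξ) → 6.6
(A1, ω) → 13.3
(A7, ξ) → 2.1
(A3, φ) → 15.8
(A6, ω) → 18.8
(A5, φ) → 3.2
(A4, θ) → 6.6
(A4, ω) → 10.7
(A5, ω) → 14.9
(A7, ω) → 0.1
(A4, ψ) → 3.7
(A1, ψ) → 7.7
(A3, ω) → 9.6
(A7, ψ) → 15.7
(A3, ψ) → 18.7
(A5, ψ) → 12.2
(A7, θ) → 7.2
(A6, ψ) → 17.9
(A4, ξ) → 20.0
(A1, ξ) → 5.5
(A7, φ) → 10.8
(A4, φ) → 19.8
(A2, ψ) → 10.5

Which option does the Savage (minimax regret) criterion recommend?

Column bests: θ=19.2, φ=19.8, ψ=18.7, ω=18.8, ξ=20.0.
A1 regrets: 18.8, 14.4, 11.0, 5.5, 14.5 → max 18.8
A2 regrets: 14.7, 6.6, 8.2, 8.8, 13.5 → max 14.7
A3 regrets: 0.0, 4.0, 0.0, 9.2, 13.4 → max 13.4
A4 regrets: 12.6, 0.0, 15.0, 8.1, 0.0 → max 15.0
A5 regrets: 18.3, 16.6, 6.5, 3.9, 12.4 → max 18.3
A6 regrets: 7.9, 14.8, 0.8, 0.0, 16.0 → max 16.0
A7 regrets: 12.0, 9.0, 3.0, 18.7, 17.9 → max 18.7
Smallest max regret = 13.4 → A3.

A3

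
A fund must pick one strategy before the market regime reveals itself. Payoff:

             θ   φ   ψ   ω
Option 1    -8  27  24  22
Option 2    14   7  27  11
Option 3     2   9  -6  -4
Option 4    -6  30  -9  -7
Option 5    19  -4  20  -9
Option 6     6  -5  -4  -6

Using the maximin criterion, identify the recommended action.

Option 2

Row minima: Option 1=-8, Option 2=7, Option 3=-6, Option 4=-9, Option 5=-9, Option 6=-6
Best worst-case = 7 → Option 2.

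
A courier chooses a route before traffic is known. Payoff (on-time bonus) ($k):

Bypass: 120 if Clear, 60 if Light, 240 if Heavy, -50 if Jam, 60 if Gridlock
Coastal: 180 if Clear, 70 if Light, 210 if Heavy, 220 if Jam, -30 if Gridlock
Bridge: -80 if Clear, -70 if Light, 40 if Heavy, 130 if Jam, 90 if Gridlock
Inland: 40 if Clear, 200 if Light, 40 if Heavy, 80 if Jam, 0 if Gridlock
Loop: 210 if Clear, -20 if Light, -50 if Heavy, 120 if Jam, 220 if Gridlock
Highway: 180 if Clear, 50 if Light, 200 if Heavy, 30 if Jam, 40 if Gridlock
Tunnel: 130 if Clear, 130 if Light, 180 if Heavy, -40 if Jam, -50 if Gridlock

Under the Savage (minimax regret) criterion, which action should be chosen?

Highway

Column bests: Clear=210, Light=200, Heavy=240, Jam=220, Gridlock=220.
Bypass regrets: 90, 140, 0, 270, 160 → max 270
Coastal regrets: 30, 130, 30, 0, 250 → max 250
Bridge regrets: 290, 270, 200, 90, 130 → max 290
Inland regrets: 170, 0, 200, 140, 220 → max 220
Loop regrets: 0, 220, 290, 100, 0 → max 290
Highway regrets: 30, 150, 40, 190, 180 → max 190
Tunnel regrets: 80, 70, 60, 260, 270 → max 270
Smallest max regret = 190 → Highway.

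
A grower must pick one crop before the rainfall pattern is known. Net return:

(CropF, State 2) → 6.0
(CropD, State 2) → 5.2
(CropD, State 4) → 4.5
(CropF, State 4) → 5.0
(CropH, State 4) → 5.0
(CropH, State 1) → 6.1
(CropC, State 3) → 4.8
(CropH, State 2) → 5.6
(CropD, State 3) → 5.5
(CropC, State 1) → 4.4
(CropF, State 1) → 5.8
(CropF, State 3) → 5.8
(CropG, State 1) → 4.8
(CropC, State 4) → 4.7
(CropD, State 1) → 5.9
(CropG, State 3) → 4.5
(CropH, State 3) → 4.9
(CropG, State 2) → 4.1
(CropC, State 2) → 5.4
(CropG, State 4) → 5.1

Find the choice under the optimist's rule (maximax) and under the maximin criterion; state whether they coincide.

maximax → CropH; maximin → CropF (disagree)

Row maxima: CropD=5.9, CropC=5.4, CropF=6.0, CropG=5.1, CropH=6.1
Best best-case = 6.1 → CropH.
Row minima: CropD=4.5, CropC=4.4, CropF=5.0, CropG=4.1, CropH=4.9
Best worst-case = 5.0 → CropF.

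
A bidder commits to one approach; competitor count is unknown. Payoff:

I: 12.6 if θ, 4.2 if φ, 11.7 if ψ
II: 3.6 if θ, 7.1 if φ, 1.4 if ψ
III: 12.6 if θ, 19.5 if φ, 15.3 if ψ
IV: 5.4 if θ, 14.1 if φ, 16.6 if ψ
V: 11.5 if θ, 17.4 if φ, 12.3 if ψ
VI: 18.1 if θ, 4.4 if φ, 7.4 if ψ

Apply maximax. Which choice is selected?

III

Row maxima: I=12.6, II=7.1, III=19.5, IV=16.6, V=17.4, VI=18.1
Best best-case = 19.5 → III.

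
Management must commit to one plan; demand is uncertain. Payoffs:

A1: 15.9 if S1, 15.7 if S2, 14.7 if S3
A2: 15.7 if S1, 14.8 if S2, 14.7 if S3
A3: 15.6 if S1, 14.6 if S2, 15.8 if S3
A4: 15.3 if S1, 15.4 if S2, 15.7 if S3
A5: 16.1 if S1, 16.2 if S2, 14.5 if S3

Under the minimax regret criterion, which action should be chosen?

A4

Column bests: S1=16.1, S2=16.2, S3=15.8.
A1 regrets: 0.2, 0.5, 1.1 → max 1.1
A2 regrets: 0.4, 1.4, 1.1 → max 1.4
A3 regrets: 0.5, 1.6, 0.0 → max 1.6
A4 regrets: 0.8, 0.8, 0.1 → max 0.8
A5 regrets: 0.0, 0.0, 1.3 → max 1.3
Smallest max regret = 0.8 → A4.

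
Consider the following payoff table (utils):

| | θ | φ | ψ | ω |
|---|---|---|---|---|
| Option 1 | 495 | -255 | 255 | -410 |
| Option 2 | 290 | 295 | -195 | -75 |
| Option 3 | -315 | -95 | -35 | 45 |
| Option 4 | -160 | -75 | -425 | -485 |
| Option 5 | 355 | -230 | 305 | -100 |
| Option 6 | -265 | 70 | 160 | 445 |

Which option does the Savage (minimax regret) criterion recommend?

Column bests: θ=495, φ=295, ψ=305, ω=445.
Option 1 regrets: 0, 550, 50, 855 → max 855
Option 2 regrets: 205, 0, 500, 520 → max 520
Option 3 regrets: 810, 390, 340, 400 → max 810
Option 4 regrets: 655, 370, 730, 930 → max 930
Option 5 regrets: 140, 525, 0, 545 → max 545
Option 6 regrets: 760, 225, 145, 0 → max 760
Smallest max regret = 520 → Option 2.

Option 2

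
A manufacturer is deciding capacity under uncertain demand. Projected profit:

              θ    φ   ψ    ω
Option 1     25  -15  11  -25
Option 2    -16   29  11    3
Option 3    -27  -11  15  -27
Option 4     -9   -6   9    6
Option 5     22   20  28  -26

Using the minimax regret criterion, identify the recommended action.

Option 5

Column bests: θ=25, φ=29, ψ=28, ω=6.
Option 1 regrets: 0, 44, 17, 31 → max 44
Option 2 regrets: 41, 0, 17, 3 → max 41
Option 3 regrets: 52, 40, 13, 33 → max 52
Option 4 regrets: 34, 35, 19, 0 → max 35
Option 5 regrets: 3, 9, 0, 32 → max 32
Smallest max regret = 32 → Option 5.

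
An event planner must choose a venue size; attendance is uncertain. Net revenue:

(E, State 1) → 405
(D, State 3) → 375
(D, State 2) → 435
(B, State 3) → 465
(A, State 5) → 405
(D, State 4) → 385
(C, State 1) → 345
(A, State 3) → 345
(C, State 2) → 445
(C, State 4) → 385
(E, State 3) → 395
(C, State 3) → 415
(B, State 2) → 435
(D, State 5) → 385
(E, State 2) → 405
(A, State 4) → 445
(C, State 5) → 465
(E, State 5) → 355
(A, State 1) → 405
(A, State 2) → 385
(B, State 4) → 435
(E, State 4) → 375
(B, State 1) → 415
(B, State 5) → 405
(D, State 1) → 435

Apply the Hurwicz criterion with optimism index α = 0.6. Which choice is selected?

A: 0.6·445 + 0.4·345 = 405
B: 0.6·465 + 0.4·405 = 441
C: 0.6·465 + 0.4·345 = 417
D: 0.6·435 + 0.4·375 = 411
E: 0.6·405 + 0.4·355 = 385
Highest Hurwicz score = 441 → B.

B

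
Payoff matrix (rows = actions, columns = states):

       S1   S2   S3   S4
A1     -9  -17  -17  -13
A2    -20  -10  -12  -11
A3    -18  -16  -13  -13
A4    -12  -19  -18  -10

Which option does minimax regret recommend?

A1

Column bests: S1=-9, S2=-10, S3=-12, S4=-10.
A1 regrets: 0, 7, 5, 3 → max 7
A2 regrets: 11, 0, 0, 1 → max 11
A3 regrets: 9, 6, 1, 3 → max 9
A4 regrets: 3, 9, 6, 0 → max 9
Smallest max regret = 7 → A1.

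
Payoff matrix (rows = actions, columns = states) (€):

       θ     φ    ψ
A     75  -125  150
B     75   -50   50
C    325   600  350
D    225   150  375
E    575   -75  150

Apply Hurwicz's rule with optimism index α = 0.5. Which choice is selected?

A: 0.5·150 + 0.5·(-125) = 12.5
B: 0.5·75 + 0.5·(-50) = 12.5
C: 0.5·600 + 0.5·325 = 462.5
D: 0.5·375 + 0.5·150 = 262.5
E: 0.5·575 + 0.5·(-75) = 250
Highest Hurwicz score = 462.5 → C.

C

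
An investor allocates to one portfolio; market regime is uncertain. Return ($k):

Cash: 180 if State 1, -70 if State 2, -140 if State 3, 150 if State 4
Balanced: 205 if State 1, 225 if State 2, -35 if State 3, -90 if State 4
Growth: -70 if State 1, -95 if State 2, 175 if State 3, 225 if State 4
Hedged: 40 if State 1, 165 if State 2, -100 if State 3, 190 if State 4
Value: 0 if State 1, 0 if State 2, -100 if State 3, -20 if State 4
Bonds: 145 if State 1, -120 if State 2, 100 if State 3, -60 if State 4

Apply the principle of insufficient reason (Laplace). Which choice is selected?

Row averages: Cash=30, Balanced=76.25, Growth=58.75, Hedged=73.75, Value=-30, Bonds=16.25
Highest average = 76.25 → Balanced.

Balanced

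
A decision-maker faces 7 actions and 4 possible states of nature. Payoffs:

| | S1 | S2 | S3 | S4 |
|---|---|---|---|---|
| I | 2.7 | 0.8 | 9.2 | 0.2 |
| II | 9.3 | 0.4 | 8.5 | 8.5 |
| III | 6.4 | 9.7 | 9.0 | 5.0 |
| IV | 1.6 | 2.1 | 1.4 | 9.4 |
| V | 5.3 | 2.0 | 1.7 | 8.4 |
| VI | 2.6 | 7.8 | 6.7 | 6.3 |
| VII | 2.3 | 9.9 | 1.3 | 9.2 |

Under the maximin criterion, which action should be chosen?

III

Row minima: I=0.2, II=0.4, III=5.0, IV=1.4, V=1.7, VI=2.6, VII=1.3
Best worst-case = 5.0 → III.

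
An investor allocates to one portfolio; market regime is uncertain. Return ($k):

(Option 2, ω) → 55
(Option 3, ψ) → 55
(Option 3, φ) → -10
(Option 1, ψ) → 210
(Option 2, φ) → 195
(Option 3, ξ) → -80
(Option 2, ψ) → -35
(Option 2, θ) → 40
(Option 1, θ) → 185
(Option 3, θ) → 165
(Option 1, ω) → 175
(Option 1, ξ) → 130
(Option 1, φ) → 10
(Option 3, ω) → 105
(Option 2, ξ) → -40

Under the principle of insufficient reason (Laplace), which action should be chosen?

Option 1

Row averages: Option 1=142, Option 2=43, Option 3=47
Highest average = 142 → Option 1.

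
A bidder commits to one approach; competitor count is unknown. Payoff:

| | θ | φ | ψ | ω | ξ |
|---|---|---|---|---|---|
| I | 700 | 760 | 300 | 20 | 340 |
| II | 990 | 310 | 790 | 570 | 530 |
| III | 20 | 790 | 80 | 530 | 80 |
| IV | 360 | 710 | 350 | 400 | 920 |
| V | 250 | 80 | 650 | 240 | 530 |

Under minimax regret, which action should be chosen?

II

Column bests: θ=990, φ=790, ψ=790, ω=570, ξ=920.
I regrets: 290, 30, 490, 550, 580 → max 580
II regrets: 0, 480, 0, 0, 390 → max 480
III regrets: 970, 0, 710, 40, 840 → max 970
IV regrets: 630, 80, 440, 170, 0 → max 630
V regrets: 740, 710, 140, 330, 390 → max 740
Smallest max regret = 480 → II.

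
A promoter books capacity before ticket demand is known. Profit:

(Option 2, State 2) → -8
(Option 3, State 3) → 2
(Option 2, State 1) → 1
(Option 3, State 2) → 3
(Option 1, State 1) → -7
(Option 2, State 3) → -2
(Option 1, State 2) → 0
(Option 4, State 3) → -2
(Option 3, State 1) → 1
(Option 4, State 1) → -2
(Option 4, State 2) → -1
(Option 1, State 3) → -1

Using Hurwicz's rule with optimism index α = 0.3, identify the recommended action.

Option 3

Option 1: 0.3·0 + 0.7·(-7) = -4.9
Option 2: 0.3·1 + 0.7·(-8) = -5.3
Option 3: 0.3·3 + 0.7·1 = 1.6
Option 4: 0.3·(-1) + 0.7·(-2) = -1.7
Highest Hurwicz score = 1.6 → Option 3.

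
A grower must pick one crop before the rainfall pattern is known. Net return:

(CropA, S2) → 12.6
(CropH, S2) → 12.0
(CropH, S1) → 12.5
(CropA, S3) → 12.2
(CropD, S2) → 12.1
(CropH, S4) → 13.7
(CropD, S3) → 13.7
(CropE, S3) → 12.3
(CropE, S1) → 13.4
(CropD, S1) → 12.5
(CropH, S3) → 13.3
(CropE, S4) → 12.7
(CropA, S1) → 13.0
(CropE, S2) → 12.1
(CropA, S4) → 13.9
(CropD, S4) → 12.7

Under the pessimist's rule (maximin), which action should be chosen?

CropA

Row minima: CropA=12.2, CropH=12.0, CropD=12.1, CropE=12.1
Best worst-case = 12.2 → CropA.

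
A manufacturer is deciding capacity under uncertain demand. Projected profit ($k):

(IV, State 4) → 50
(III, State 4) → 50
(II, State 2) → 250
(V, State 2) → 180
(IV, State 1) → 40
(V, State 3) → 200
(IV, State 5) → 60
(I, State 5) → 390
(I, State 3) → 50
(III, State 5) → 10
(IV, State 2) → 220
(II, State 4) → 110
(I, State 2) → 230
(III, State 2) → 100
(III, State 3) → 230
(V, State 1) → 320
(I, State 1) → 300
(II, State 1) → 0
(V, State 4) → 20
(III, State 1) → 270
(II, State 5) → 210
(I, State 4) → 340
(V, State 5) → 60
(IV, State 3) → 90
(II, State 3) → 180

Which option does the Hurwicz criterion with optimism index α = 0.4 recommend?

I: 0.4·390 + 0.6·50 = 186
II: 0.4·250 + 0.6·0 = 100
III: 0.4·270 + 0.6·10 = 114
IV: 0.4·220 + 0.6·40 = 112
V: 0.4·320 + 0.6·20 = 140
Highest Hurwicz score = 186 → I.

I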